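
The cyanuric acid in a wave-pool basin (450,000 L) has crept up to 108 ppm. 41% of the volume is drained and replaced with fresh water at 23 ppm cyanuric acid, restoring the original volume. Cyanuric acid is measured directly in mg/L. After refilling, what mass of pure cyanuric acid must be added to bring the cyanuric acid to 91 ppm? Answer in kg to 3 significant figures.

After draining 41% and refilling: 108 × 0.59 + 23 × 0.41 = 73.15 ppm.
Deficit to target: 91 − 73.15 = 17.85 mg/L.
Mass: 17.85 mg/L × 450,000 L = 8032 g cyanuric acid.

8.03 kg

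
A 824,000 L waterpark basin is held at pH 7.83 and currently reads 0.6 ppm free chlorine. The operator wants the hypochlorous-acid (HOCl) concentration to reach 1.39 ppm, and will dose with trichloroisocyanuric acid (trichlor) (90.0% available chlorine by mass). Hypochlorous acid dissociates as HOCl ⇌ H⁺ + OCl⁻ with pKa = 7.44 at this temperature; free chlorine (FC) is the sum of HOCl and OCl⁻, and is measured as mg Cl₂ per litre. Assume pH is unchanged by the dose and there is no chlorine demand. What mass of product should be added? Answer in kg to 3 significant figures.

[OCl⁻]/[HOCl] = 10^(pH − pKa) = 10^(7.83 − 7.44) = 2.455; fraction as HOCl = 1/(1 + 2.455) = 0.2895.
Free chlorine required for 1.39 ppm HOCl: 1.39 / 0.2895 = 4.802 ppm.
FC to add: 4.802 − 0.6 = 4.202 mg/L as Cl₂.
Cl₂ equivalent: 4.202 mg/L × 824,000 L = 3462 g.
Product at 90.0% available Cl: 3462 / 0.9 = 3847 g.

3.85 kg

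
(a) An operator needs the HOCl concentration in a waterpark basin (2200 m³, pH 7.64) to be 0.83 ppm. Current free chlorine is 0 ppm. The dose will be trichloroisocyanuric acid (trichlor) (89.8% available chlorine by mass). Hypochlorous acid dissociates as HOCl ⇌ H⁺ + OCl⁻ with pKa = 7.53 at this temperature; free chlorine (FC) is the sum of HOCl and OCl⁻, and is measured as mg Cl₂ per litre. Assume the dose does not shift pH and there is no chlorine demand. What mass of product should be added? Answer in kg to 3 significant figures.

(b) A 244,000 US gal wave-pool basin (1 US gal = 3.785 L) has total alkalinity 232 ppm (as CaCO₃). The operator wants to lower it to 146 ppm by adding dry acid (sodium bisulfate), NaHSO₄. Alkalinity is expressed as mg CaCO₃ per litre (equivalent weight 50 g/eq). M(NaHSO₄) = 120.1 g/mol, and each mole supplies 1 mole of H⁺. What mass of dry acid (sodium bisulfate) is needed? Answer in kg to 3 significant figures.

(a) 4.65 kg; (b) 191 kg

(a) Volume: 2200 m³ = 2,200,000 L.
(a) [OCl⁻]/[HOCl] = 10^(pH − pKa) = 10^(7.64 − 7.53) = 1.288; fraction as HOCl = 1/(1 + 1.288) = 0.437.
(a) Free chlorine required for 0.83 ppm HOCl: 0.83 / 0.437 = 1.899 ppm.
(a) FC to add: 1.899 − 0 = 1.899 mg/L as Cl₂.
(a) Cl₂ equivalent: 1.899 mg/L × 2,200,000 L = 4178 g.
(a) Product at 89.8% available Cl: 4178 / 0.898 = 4653 g.

(b) Volume: 244,000 US gal × 3.785 L/gal = 923,540 L.
(b) Alkalinity to neutralize: (232 − 146) = 86 mg/L as CaCO₃ × 923,540 L = 79,420 g as CaCO₃.
(b) Equivalents of H⁺ required: 79,420 ÷ 50 g/eq = 1588 eq = 1588 mol NaHSO₄.
(b) Mass of NaHSO₄: 1588 × 120.1 = 190,800 g.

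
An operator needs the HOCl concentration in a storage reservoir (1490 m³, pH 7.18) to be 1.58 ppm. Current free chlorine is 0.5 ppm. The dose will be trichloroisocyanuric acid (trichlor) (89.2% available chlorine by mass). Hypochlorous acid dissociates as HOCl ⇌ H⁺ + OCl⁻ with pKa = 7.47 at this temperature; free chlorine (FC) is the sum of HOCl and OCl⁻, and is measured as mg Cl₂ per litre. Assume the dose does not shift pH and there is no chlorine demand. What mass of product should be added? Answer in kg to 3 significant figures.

3.16 kg

Volume: 1490 m³ = 1,490,000 L.
[OCl⁻]/[HOCl] = 10^(pH − pKa) = 10^(7.18 − 7.47) = 0.5129; fraction as HOCl = 1/(1 + 0.5129) = 0.661.
Free chlorine required for 1.58 ppm HOCl: 1.58 / 0.661 = 2.39 ppm.
FC to add: 2.39 − 0.5 = 1.89 mg/L as Cl₂.
Cl₂ equivalent: 1.89 mg/L × 1,490,000 L = 2817 g.
Product at 89.2% available Cl: 2817 / 0.892 = 3158 g.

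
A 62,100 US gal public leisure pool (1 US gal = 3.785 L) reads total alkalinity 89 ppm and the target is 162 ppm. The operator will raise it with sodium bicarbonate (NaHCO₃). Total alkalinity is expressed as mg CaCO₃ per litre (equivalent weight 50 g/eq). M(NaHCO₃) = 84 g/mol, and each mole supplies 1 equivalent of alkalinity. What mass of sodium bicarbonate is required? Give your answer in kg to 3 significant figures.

28.8 kg

Volume: 62,100 US gal × 3.785 L/gal = 235,048 L.
Alkalinity to add: (162 − 89) = 73 mg/L as CaCO₃ × 235,048 L = 17,160 g as CaCO₃.
Equivalents: 17,160 g ÷ 50 g/eq = 343.2 eq.
NaHCO₃ supplies 1 eq per mole → 343.2 mol.
Mass: 343.2 mol × 84 g/mol = 28,830 g.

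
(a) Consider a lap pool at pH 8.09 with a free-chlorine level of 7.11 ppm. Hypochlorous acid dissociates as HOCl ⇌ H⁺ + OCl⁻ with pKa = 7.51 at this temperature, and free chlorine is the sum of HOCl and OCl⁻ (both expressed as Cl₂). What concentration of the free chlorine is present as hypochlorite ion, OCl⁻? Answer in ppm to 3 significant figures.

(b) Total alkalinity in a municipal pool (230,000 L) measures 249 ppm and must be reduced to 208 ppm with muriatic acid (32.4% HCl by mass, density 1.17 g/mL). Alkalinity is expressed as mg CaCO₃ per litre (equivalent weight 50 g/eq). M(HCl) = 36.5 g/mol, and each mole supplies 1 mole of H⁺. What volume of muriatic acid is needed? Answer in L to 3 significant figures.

(a) 5.63 ppm; (b) 18.2 L

(a) [OCl⁻]/[HOCl] = 10^(pH − pKa) = 10^(8.09 − 7.51) = 10^0.58 = 3.802.
(a) Fraction as HOCl = 1 / (1 + 3.802) = 0.2083.
(a) OCl⁻ = (1 − 0.2083) × 7.11 ppm = 5.629 ppm.

(b) Alkalinity to neutralize: (249 − 208) = 41 mg/L as CaCO₃ × 230,000 L = 9430 g as CaCO₃.
(b) Equivalents of H⁺ required: 9430 ÷ 50 g/eq = 188.6 eq = 188.6 mol HCl.
(b) Mass of HCl: 188.6 × 36.5 = 6884 g.
(b) Mass of 32.4% solution: 6884 / 0.324 = 21,250 g.
(b) Volume: 21,250 g ÷ 1.17 g/mL = 18,160 mL.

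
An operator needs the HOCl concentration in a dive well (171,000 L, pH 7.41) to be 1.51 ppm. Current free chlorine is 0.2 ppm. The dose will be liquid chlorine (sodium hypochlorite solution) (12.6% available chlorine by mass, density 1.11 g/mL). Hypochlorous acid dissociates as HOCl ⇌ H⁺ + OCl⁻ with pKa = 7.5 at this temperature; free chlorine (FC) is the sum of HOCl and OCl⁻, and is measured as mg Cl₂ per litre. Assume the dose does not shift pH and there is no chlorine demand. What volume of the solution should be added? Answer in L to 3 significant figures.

3.10 L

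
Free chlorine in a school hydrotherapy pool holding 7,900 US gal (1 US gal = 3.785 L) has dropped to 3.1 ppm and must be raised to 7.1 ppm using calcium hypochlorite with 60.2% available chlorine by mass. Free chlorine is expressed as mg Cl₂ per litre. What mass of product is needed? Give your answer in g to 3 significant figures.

199 g

Volume: 7,900 US gal × 3.785 L/gal = 29,902 L.
Chlorine deficit: 7.1 − 3.1 = 4 ppm = 4 mg/L as Cl₂.
Cl₂ equivalent needed: 4 mg/L × 29,902 L = 119,600 mg = 119.6 g.
Product at 60.2% available chlorine: 119.6 / 0.602 = 198.7 g.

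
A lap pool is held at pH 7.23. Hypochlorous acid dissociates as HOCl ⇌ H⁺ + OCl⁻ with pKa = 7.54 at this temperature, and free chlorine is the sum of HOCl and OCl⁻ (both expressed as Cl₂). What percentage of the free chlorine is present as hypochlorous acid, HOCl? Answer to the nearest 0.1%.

[OCl⁻]/[HOCl] = 10^(pH − pKa) = 10^(7.23 − 7.54) = 10^-0.31 = 0.4898.
Fraction as HOCl = 1 / (1 + 0.4898) = 0.6712.

67.1%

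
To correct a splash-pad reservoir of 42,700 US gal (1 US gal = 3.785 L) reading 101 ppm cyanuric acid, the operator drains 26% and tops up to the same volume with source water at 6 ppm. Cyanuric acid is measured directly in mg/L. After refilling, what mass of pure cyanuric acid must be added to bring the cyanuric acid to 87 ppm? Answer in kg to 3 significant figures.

1.73 kg

Volume: 42,700 US gal × 3.785 L/gal = 161,620 L.
After draining 26% and refilling: 101 × 0.74 + 6 × 0.26 = 76.3 ppm.
Deficit to target: 87 − 76.3 = 10.7 mg/L.
Mass: 10.7 mg/L × 161,620 L = 1729 g cyanuric acid.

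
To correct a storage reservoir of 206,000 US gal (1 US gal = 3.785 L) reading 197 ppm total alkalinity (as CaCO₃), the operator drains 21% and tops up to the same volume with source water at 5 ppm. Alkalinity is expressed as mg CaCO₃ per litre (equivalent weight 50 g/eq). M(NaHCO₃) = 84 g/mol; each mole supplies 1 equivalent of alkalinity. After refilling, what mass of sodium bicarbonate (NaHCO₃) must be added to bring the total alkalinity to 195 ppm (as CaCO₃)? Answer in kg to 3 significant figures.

Volume: 206,000 US gal × 3.785 L/gal = 779,710 L.
After draining 21% and refilling: 197 × 0.79 + 5 × 0.21 = 156.68 ppm.
Deficit to target: 195 − 156.68 = 38.32 mg/L.
As CaCO₃: 38.32 mg/L × 779,710 L = 29,880 g; ÷ 50 g/eq ÷ 1 = 597.6 mol NaHCO₃.
Mass: 597.6 × 84 = 50,200 g.

50.2 kg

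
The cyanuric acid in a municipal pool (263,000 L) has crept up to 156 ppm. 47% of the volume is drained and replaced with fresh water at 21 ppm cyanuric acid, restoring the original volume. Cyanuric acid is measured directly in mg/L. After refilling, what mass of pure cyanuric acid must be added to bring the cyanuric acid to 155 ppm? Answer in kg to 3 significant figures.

16.4 kg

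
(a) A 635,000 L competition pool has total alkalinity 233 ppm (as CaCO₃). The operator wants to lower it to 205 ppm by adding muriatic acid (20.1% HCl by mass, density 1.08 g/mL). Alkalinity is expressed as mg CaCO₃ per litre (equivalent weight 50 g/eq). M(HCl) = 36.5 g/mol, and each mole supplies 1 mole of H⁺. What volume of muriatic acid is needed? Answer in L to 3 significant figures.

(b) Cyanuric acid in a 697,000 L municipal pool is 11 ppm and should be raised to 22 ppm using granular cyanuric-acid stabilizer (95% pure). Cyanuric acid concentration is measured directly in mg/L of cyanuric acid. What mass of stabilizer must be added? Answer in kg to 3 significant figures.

(a) Alkalinity to neutralize: (233 − 205) = 28 mg/L as CaCO₃ × 635,000 L = 17,780 g as CaCO₃.
(a) Equivalents of H⁺ required: 17,780 ÷ 50 g/eq = 355.6 eq = 355.6 mol HCl.
(a) Mass of HCl: 355.6 × 36.5 = 12,980 g.
(a) Mass of 20.1% solution: 12,980 / 0.201 = 64,570 g.
(a) Volume: 64,570 g ÷ 1.08 g/mL = 59,790 mL.

(b) CYA to add: (22 − 11) = 11 mg/L × 697,000 L = 7667 g cyanuric acid.
(b) At 95% purity: 7667 / 0.95 = 8071 g product.

(a) 59.8 L; (b) 8.07 kg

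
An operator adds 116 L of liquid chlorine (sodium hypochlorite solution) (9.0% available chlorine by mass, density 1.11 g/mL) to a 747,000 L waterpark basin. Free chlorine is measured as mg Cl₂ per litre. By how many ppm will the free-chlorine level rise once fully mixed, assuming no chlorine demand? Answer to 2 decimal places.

15.51 ppm

Mass of solution: 116 L × 1000 mL/L × 1.11 g/mL = 128,800 g.
Available chlorine delivered: 128,800 g × 0.09 = 11,590 g as Cl₂.
Concentration rise: 11,590 g / 747,000 L = 15.51 mg/L = 15.51 ppm.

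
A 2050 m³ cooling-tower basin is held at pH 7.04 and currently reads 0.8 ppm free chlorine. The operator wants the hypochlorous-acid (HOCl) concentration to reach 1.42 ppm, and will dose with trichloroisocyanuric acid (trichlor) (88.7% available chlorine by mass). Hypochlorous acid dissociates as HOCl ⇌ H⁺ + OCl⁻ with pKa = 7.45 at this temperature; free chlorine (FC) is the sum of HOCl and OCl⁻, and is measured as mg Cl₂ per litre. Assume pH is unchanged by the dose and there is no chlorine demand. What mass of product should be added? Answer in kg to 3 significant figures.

2.71 kg

Volume: 2050 m³ = 2,050,000 L.
[OCl⁻]/[HOCl] = 10^(pH − pKa) = 10^(7.04 − 7.45) = 0.389; fraction as HOCl = 1/(1 + 0.389) = 0.7199.
Free chlorine required for 1.42 ppm HOCl: 1.42 / 0.7199 = 1.972 ppm.
FC to add: 1.972 − 0.8 = 1.172 mg/L as Cl₂.
Cl₂ equivalent: 1.172 mg/L × 2,050,000 L = 2404 g.
Product at 88.7% available Cl: 2404 / 0.887 = 2710 g.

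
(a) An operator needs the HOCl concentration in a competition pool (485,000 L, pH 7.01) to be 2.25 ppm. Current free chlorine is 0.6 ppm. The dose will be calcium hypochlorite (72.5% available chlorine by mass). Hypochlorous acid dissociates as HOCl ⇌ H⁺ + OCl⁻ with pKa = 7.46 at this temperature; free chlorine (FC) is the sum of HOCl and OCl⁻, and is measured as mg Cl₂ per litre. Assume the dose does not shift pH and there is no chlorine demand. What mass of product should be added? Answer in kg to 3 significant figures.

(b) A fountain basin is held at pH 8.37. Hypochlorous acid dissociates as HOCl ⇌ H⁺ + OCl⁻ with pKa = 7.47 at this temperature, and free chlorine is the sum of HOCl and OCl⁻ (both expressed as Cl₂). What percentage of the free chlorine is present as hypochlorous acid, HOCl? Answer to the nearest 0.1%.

(a) 1.64 kg; (b) 11.2%

(a) [OCl⁻]/[HOCl] = 10^(pH − pKa) = 10^(7.01 − 7.46) = 0.3548; fraction as HOCl = 1/(1 + 0.3548) = 0.7381.
(a) Free chlorine required for 2.25 ppm HOCl: 2.25 / 0.7381 = 3.048 ppm.
(a) FC to add: 3.048 − 0.6 = 2.448 mg/L as Cl₂.
(a) Cl₂ equivalent: 2.448 mg/L × 485,000 L = 1187 g.
(a) Product at 72.5% available Cl: 1187 / 0.725 = 1638 g.

(b) [OCl⁻]/[HOCl] = 10^(pH − pKa) = 10^(8.37 − 7.47) = 10^0.90 = 7.943.
(b) Fraction as HOCl = 1 / (1 + 7.943) = 0.1118.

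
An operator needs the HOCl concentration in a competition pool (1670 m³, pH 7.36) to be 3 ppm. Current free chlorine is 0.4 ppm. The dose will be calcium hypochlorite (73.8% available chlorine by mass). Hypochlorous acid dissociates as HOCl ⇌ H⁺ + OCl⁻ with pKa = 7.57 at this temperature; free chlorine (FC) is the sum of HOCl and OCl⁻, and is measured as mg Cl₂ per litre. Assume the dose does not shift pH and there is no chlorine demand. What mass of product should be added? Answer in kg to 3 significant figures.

10.1 kg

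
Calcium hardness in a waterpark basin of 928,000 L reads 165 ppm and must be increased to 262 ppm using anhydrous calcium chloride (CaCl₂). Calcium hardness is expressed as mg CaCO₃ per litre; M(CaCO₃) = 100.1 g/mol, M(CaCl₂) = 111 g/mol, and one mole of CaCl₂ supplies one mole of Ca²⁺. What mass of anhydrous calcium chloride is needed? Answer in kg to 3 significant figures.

Hardness to add: (262 − 165) = 97 mg/L as CaCO₃ × 928,000 L = 90,020 g as CaCO₃.
Moles of Ca²⁺ (1 mol Ca²⁺ ≡ 1 mol CaCO₃): 90,020 / 100.1 g/mol = 899.3 mol.
Mass of CaCl₂: 899.3 × 111 = 99,820 g.

99.8 kg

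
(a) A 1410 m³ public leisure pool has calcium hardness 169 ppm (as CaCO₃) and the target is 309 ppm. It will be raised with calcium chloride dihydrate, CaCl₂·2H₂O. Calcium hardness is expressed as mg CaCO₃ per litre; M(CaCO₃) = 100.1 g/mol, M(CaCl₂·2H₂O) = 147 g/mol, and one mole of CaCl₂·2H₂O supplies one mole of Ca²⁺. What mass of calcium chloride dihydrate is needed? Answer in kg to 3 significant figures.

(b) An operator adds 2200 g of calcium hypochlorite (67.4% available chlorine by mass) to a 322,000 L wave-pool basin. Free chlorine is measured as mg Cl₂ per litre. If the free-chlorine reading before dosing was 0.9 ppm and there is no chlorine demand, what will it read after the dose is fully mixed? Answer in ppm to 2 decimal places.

(a) Volume: 1410 m³ = 1,410,000 L.
(a) Hardness to add: (309 − 169) = 140 mg/L as CaCO₃ × 1,410,000 L = 197,400 g as CaCO₃.
(a) Moles of Ca²⁺ (1 mol Ca²⁺ ≡ 1 mol CaCO₃): 197,400 / 100.1 g/mol = 1972 mol.
(a) Mass of CaCl₂·2H₂O: 1972 × 147 = 289,900 g.

(b) Available chlorine delivered: 2200 g × 0.674 = 1483 g as Cl₂.
(b) Concentration rise: 1483 g / 322,000 L = 4.605 mg/L = 4.60 ppm.
(b) Final FC: 0.9 + 4.60 = 5.50 ppm.

(a) 290 kg; (b) 5.50 ppm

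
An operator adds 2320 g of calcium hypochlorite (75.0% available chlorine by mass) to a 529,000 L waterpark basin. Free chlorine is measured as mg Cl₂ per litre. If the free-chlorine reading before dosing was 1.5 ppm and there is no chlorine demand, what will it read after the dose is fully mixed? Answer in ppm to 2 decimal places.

4.79 ppm

Available chlorine delivered: 2320 g × 0.75 = 1740 g as Cl₂.
Concentration rise: 1740 g / 529,000 L = 3.289 mg/L = 3.29 ppm.
Final FC: 1.5 + 3.29 = 4.79 ppm.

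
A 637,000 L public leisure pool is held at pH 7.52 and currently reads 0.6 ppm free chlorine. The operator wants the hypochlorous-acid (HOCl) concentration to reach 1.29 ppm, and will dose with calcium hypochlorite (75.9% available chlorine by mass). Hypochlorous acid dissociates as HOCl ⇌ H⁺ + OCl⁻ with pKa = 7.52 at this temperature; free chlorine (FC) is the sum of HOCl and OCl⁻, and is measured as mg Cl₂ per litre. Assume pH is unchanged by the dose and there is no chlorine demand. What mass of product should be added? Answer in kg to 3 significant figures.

1.66 kg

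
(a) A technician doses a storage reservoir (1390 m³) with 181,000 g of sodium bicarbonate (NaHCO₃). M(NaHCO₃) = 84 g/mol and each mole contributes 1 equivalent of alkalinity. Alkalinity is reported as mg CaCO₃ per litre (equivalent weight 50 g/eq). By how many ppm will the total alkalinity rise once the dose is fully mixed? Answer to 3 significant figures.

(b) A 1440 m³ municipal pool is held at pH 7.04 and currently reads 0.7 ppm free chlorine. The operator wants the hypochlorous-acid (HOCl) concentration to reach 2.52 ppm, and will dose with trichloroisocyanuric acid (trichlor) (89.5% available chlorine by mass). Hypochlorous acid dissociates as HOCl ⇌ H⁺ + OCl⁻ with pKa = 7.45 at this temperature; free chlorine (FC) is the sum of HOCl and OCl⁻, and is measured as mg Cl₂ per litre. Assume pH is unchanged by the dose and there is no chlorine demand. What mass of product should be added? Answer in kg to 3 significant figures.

(a) 77.5 ppm; (b) 4.51 kg

(a) Volume: 1390 m³ = 1,390,000 L.
(a) Moles of NaHCO₃: 181,000 g ÷ 84 g/mol = 2155 mol → 2155 eq of alkalinity.
(a) As CaCO₃: 2155 eq × 50 g/eq = 107,700 g.
(a) Rise: 107,700 g / 1,390,000 L × 1000 = 77.51 mg/L.

(b) Volume: 1440 m³ = 1,440,000 L.
(b) [OCl⁻]/[HOCl] = 10^(pH − pKa) = 10^(7.04 − 7.45) = 0.389; fraction as HOCl = 1/(1 + 0.389) = 0.7199.
(b) Free chlorine required for 2.52 ppm HOCl: 2.52 / 0.7199 = 3.5 ppm.
(b) FC to add: 3.5 − 0.7 = 2.8 mg/L as Cl₂.
(b) Cl₂ equivalent: 2.8 mg/L × 1,440,000 L = 4033 g.
(b) Product at 89.5% available Cl: 4033 / 0.895 = 4506 g.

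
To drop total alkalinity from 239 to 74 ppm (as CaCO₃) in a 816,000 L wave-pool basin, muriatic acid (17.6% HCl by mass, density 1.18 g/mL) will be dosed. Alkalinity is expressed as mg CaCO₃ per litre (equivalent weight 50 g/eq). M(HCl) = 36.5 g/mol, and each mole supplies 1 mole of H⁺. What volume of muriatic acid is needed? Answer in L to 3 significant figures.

473 L

Alkalinity to neutralize: (239 − 74) = 165 mg/L as CaCO₃ × 816,000 L = 134,600 g as CaCO₃.
Equivalents of H⁺ required: 134,600 ÷ 50 g/eq = 2693 eq = 2693 mol HCl.
Mass of HCl: 2693 × 36.5 = 98,290 g.
Mass of 17.6% solution: 98,290 / 0.176 = 558,500 g.
Volume: 558,500 g ÷ 1.18 g/mL = 473,300 mL.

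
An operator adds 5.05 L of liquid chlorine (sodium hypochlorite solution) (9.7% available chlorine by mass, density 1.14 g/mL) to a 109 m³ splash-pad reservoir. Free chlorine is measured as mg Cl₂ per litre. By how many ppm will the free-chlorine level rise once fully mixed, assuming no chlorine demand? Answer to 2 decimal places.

Volume: 109 m³ = 109,000 L.
Mass of solution: 5.05 L × 1000 mL/L × 1.14 g/mL = 5757 g.
Available chlorine delivered: 5757 g × 0.097 = 558.4 g as Cl₂.
Concentration rise: 558.4 g / 109,000 L = 5.123 mg/L = 5.12 ppm.

5.12 ppm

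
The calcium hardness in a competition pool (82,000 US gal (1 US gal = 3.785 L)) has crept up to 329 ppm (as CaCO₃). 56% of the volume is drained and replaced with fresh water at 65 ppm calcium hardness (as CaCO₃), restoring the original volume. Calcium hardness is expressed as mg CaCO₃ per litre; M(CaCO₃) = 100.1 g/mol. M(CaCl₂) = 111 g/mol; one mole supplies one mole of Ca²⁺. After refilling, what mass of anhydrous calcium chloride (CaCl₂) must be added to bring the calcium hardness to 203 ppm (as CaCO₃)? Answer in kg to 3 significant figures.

7.52 kg

Volume: 82,000 US gal × 3.785 L/gal = 310,370 L.
After draining 56% and refilling: 329 × 0.44 + 65 × 0.56 = 181.16 ppm.
Deficit to target: 203 − 181.16 = 21.84 mg/L.
As CaCO₃: 21.84 mg/L × 310,370 L = 6778 g; ÷ 100.1 = 67.72 mol Ca²⁺.
Mass: 67.72 × 111 = 7517 g.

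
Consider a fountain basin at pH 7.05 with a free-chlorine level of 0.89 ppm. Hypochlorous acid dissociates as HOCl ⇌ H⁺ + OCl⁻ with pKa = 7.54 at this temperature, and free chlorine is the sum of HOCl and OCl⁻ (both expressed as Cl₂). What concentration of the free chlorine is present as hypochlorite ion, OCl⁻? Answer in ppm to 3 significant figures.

0.218 ppm

[OCl⁻]/[HOCl] = 10^(pH − pKa) = 10^(7.05 − 7.54) = 10^-0.49 = 0.3236.
Fraction as HOCl = 1 / (1 + 0.3236) = 0.7555.
OCl⁻ = (1 − 0.7555) × 0.89 ppm = 0.2176 ppm.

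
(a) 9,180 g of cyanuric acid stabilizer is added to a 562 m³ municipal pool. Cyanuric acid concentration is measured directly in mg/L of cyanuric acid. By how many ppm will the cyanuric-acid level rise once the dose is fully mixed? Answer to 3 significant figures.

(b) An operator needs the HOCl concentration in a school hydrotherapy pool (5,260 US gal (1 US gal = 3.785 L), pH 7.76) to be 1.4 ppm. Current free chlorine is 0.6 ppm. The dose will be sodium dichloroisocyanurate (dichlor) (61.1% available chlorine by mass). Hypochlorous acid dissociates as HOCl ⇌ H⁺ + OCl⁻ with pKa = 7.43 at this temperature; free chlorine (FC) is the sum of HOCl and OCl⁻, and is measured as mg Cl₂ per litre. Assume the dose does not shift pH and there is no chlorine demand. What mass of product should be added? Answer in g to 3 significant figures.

(a) Volume: 562 m³ = 562,000 L.
(a) Rise: 9,180 g / 562,000 L × 1000 = 16.33 mg/L.

(b) Volume: 5,260 US gal × 3.785 L/gal = 19,909 L.
(b) [OCl⁻]/[HOCl] = 10^(pH − pKa) = 10^(7.76 − 7.43) = 2.138; fraction as HOCl = 1/(1 + 2.138) = 0.3187.
(b) Free chlorine required for 1.4 ppm HOCl: 1.4 / 0.3187 = 4.393 ppm.
(b) FC to add: 4.393 − 0.6 = 3.793 mg/L as Cl₂.
(b) Cl₂ equivalent: 3.793 mg/L × 19,909 L = 75.52 g.
(b) Product at 61.1% available Cl: 75.52 / 0.611 = 123.6 g.

(a) 16.3 ppm; (b) 124 g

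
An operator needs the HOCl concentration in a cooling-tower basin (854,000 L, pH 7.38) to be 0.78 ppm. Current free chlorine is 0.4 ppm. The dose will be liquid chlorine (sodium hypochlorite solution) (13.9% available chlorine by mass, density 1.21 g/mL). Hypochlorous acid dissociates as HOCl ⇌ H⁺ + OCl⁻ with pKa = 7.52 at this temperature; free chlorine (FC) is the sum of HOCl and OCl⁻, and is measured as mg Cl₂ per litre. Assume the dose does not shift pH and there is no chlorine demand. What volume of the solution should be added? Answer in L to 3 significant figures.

[OCl⁻]/[HOCl] = 10^(pH − pKa) = 10^(7.38 − 7.52) = 0.7244; fraction as HOCl = 1/(1 + 0.7244) = 0.5799.
Free chlorine required for 0.78 ppm HOCl: 0.78 / 0.5799 = 1.345 ppm.
FC to add: 1.345 − 0.4 = 0.9451 mg/L as Cl₂.
Cl₂ equivalent: 0.9451 mg/L × 854,000 L = 807.1 g.
Product at 13.9% available Cl: 807.1 / 0.139 = 5806 g.
Volume: 5806 g ÷ 1.21 g/mL = 4799 mL.

4.80 L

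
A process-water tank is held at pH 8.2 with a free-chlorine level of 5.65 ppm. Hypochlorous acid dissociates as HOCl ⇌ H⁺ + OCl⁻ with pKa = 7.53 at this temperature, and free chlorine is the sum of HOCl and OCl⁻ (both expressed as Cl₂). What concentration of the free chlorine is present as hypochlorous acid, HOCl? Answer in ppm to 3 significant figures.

0.995 ppm

[OCl⁻]/[HOCl] = 10^(pH − pKa) = 10^(8.2 − 7.53) = 10^0.67 = 4.677.
Fraction as HOCl = 1 / (1 + 4.677) = 0.1761.
HOCl = 0.1761 × 5.65 ppm = 0.9952 ppm.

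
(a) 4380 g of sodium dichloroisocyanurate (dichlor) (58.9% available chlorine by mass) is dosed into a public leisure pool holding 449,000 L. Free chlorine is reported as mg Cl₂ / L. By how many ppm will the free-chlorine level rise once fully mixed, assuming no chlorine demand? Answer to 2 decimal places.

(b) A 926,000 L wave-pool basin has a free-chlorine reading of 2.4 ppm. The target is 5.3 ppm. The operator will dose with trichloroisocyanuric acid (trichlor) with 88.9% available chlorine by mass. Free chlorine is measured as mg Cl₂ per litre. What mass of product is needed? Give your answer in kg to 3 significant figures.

(a) Available chlorine delivered: 4380 g × 0.589 = 2580 g as Cl₂.
(a) Concentration rise: 2580 g / 449,000 L = 5.746 mg/L = 5.75 ppm.

(b) Chlorine deficit: 5.3 − 2.4 = 2.9 ppm = 2.9 mg/L as Cl₂.
(b) Cl₂ equivalent needed: 2.9 mg/L × 926,000 L = 2,685,000 mg = 2685 g.
(b) Product at 88.9% available chlorine: 2685 / 0.889 = 3021 g.

(a) 5.75 ppm; (b) 3.02 kg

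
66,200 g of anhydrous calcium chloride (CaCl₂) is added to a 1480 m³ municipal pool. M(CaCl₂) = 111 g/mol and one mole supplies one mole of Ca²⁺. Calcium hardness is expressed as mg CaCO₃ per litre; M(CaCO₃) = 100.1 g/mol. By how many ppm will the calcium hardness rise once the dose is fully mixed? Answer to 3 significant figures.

40.3 ppm

Volume: 1480 m³ = 1,480,000 L.
Moles of Ca²⁺: 66,200 g ÷ 111 g/mol = 596.4 mol.
As CaCO₃: 596.4 mol × 100.1 g/mol = 59,700 g.
Rise: 59,700 g / 1,480,000 L × 1000 = 40.34 mg/L.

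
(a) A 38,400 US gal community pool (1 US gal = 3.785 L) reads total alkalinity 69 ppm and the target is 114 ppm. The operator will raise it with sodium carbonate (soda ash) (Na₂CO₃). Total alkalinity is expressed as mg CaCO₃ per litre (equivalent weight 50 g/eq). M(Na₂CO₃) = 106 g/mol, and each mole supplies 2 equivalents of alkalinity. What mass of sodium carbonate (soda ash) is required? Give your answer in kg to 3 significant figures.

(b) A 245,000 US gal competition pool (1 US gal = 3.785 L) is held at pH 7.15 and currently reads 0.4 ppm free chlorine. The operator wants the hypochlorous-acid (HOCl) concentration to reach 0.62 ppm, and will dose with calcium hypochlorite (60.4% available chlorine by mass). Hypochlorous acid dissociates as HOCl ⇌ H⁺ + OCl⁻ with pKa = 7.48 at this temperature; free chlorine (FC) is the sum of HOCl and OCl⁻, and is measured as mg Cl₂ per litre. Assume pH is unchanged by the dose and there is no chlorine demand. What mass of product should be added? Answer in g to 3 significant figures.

(a) 6.93 kg; (b) 783 g

(a) Volume: 38,400 US gal × 3.785 L/gal = 145,344 L.
(a) Alkalinity to add: (114 − 69) = 45 mg/L as CaCO₃ × 145,344 L = 6540 g as CaCO₃.
(a) Equivalents: 6540 g ÷ 50 g/eq = 130.8 eq.
(a) Each mole of Na₂CO₃ supplies 2 eq, so 130.8 / 2 = 65.4 mol.
(a) Mass: 65.4 mol × 106 g/mol = 6933 g.

(b) Volume: 245,000 US gal × 3.785 L/gal = 927,325 L.
(b) [OCl⁻]/[HOCl] = 10^(pH − pKa) = 10^(7.15 − 7.48) = 0.4677; fraction as HOCl = 1/(1 + 0.4677) = 0.6813.
(b) Free chlorine required for 0.62 ppm HOCl: 0.62 / 0.6813 = 0.91 ppm.
(b) FC to add: 0.91 − 0.4 = 0.51 mg/L as Cl₂.
(b) Cl₂ equivalent: 0.51 mg/L × 927,325 L = 472.9 g.
(b) Product at 60.4% available Cl: 472.9 / 0.604 = 783 g.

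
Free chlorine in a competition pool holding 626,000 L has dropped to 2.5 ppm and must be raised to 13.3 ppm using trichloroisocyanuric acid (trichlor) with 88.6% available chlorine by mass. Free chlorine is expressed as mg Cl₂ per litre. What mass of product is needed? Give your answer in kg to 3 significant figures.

7.63 kg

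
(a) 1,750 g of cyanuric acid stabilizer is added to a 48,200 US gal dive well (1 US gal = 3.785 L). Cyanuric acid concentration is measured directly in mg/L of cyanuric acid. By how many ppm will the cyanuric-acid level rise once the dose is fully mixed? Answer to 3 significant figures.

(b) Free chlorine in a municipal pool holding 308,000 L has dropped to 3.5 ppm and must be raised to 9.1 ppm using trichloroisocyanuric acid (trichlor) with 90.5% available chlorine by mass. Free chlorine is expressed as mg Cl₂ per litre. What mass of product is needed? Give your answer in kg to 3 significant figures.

(a) 9.59 ppm; (b) 1.91 kg

(a) Volume: 48,200 US gal × 3.785 L/gal = 182,437 L.
(a) Rise: 1,750 g / 182,437 L × 1000 = 9.592 mg/L.

(b) Chlorine deficit: 9.1 − 3.5 = 5.6 ppm = 5.6 mg/L as Cl₂.
(b) Cl₂ equivalent needed: 5.6 mg/L × 308,000 L = 1,725,000 mg = 1725 g.
(b) Product at 90.5% available chlorine: 1725 / 0.905 = 1906 g.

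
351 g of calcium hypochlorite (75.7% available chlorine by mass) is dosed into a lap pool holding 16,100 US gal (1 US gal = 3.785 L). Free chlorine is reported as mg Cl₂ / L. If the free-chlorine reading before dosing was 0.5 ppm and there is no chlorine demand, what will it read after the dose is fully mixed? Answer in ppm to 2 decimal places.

Volume: 16,100 US gal × 3.785 L/gal = 60,938 L.
Available chlorine delivered: 351 g × 0.757 = 265.7 g as Cl₂.
Concentration rise: 265.7 g / 60,938 L = 4.36 mg/L = 4.36 ppm.
Final FC: 0.5 + 4.36 = 4.86 ppm.

4.86 ppm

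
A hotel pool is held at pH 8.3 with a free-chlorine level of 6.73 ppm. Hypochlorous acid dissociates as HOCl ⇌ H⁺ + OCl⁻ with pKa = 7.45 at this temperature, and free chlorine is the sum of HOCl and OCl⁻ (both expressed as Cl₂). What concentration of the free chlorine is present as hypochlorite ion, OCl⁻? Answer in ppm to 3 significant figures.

5.90 ppm

[OCl⁻]/[HOCl] = 10^(pH − pKa) = 10^(8.3 − 7.45) = 10^0.85 = 7.079.
Fraction as HOCl = 1 / (1 + 7.079) = 0.1238.
OCl⁻ = (1 − 0.1238) × 6.73 ppm = 5.897 ppm.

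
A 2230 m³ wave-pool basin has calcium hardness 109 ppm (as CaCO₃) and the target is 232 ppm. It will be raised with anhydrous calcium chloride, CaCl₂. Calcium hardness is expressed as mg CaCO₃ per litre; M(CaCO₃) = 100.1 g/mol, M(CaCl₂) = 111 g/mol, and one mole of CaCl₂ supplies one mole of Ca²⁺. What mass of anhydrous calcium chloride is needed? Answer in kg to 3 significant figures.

Volume: 2230 m³ = 2,230,000 L.
Hardness to add: (232 − 109) = 123 mg/L as CaCO₃ × 2,230,000 L = 274,300 g as CaCO₃.
Moles of Ca²⁺ (1 mol Ca²⁺ ≡ 1 mol CaCO₃): 274,300 / 100.1 g/mol = 2740 mol.
Mass of CaCl₂: 2740 × 111 = 304,200 g.

304 kg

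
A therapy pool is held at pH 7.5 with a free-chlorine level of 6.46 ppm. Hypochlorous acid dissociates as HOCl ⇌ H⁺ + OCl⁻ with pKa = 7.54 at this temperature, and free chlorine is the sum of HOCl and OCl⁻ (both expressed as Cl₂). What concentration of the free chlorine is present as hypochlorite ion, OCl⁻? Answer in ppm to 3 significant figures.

3.08 ppm

[OCl⁻]/[HOCl] = 10^(pH − pKa) = 10^(7.5 − 7.54) = 10^-0.04 = 0.912.
Fraction as HOCl = 1 / (1 + 0.912) = 0.523.
OCl⁻ = (1 − 0.523) × 6.46 ppm = 3.081 ppm.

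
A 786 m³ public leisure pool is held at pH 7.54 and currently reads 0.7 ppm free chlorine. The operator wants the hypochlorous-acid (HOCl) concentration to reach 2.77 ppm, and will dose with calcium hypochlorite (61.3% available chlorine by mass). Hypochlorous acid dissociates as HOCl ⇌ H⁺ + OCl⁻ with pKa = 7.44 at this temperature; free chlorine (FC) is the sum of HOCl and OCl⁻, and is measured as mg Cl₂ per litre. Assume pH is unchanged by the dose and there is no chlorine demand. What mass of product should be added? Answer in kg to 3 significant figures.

7.13 kg

Volume: 786 m³ = 786,000 L.
[OCl⁻]/[HOCl] = 10^(pH − pKa) = 10^(7.54 − 7.44) = 1.259; fraction as HOCl = 1/(1 + 1.259) = 0.4427.
Free chlorine required for 2.77 ppm HOCl: 2.77 / 0.4427 = 6.257 ppm.
FC to add: 6.257 − 0.7 = 5.557 mg/L as Cl₂.
Cl₂ equivalent: 5.557 mg/L × 786,000 L = 4368 g.
Product at 61.3% available Cl: 4368 / 0.613 = 7126 g.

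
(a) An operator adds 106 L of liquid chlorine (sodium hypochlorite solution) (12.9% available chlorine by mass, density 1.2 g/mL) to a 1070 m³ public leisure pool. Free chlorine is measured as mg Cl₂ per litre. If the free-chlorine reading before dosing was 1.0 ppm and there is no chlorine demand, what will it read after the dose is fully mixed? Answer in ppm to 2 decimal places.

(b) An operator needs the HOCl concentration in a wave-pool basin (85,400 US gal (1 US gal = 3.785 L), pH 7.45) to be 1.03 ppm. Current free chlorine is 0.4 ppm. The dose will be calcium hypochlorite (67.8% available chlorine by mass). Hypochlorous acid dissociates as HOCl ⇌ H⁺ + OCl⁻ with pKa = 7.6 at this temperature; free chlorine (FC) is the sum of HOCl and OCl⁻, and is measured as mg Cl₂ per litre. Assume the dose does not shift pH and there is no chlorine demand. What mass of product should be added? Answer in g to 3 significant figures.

(a) 16.34 ppm; (b) 648 g

(a) Volume: 1070 m³ = 1,070,000 L.
(a) Mass of solution: 106 L × 1000 mL/L × 1.2 g/mL = 127,200 g.
(a) Available chlorine delivered: 127,200 g × 0.129 = 16,410 g as Cl₂.
(a) Concentration rise: 16,410 g / 1,070,000 L = 15.34 mg/L = 15.34 ppm.
(a) Final FC: 1.0 + 15.34 = 16.34 ppm.

(b) Volume: 85,400 US gal × 3.785 L/gal = 323,239 L.
(b) [OCl⁻]/[HOCl] = 10^(pH − pKa) = 10^(7.45 − 7.6) = 0.7079; fraction as HOCl = 1/(1 + 0.7079) = 0.5855.
(b) Free chlorine required for 1.03 ppm HOCl: 1.03 / 0.5855 = 1.759 ppm.
(b) FC to add: 1.759 − 0.4 = 1.359 mg/L as Cl₂.
(b) Cl₂ equivalent: 1.359 mg/L × 323,239 L = 439.3 g.
(b) Product at 67.8% available Cl: 439.3 / 0.678 = 648 g.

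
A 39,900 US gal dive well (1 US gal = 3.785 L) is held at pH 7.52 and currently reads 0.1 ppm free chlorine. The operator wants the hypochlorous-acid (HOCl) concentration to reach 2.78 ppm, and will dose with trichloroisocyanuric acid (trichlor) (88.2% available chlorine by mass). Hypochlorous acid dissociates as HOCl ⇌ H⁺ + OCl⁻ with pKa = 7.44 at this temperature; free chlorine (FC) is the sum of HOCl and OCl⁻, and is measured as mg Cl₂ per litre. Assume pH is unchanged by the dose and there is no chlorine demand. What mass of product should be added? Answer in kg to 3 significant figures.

Volume: 39,900 US gal × 3.785 L/gal = 151,022 L.
[OCl⁻]/[HOCl] = 10^(pH − pKa) = 10^(7.52 − 7.44) = 1.202; fraction as HOCl = 1/(1 + 1.202) = 0.4541.
Free chlorine required for 2.78 ppm HOCl: 2.78 / 0.4541 = 6.122 ppm.
FC to add: 6.122 − 0.1 = 6.022 mg/L as Cl₂.
Cl₂ equivalent: 6.022 mg/L × 151,022 L = 909.5 g.
Product at 88.2% available Cl: 909.5 / 0.882 = 1031 g.

1.03 kg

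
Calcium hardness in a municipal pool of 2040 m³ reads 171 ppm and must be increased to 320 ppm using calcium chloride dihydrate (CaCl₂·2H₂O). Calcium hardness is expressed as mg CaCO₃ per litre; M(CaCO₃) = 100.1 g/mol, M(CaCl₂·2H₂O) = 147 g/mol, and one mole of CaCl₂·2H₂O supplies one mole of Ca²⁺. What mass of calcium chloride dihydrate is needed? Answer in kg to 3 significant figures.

Volume: 2040 m³ = 2,040,000 L.
Hardness to add: (320 − 171) = 149 mg/L as CaCO₃ × 2,040,000 L = 304,000 g as CaCO₃.
Moles of Ca²⁺ (1 mol Ca²⁺ ≡ 1 mol CaCO₃): 304,000 / 100.1 g/mol = 3037 mol.
Mass of CaCl₂·2H₂O: 3037 × 147 = 446,400 g.

446 kg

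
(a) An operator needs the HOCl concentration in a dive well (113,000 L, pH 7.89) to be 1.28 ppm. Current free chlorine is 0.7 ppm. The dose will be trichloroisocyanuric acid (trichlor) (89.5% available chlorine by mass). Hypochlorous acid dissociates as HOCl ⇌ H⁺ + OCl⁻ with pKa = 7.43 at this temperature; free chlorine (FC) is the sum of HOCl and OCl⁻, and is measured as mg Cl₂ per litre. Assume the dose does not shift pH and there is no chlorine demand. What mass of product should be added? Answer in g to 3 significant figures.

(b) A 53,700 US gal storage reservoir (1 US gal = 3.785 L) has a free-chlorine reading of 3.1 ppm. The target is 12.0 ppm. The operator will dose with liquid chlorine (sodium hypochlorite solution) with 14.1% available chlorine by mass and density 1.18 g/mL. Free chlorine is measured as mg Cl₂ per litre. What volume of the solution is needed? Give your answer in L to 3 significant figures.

(a) 539 g; (b) 10.9 L

(a) [OCl⁻]/[HOCl] = 10^(pH − pKa) = 10^(7.89 − 7.43) = 2.884; fraction as HOCl = 1/(1 + 2.884) = 0.2575.
(a) Free chlorine required for 1.28 ppm HOCl: 1.28 / 0.2575 = 4.972 ppm.
(a) FC to add: 4.972 − 0.7 = 4.272 mg/L as Cl₂.
(a) Cl₂ equivalent: 4.272 mg/L × 113,000 L = 482.7 g.
(a) Product at 89.5% available Cl: 482.7 / 0.895 = 539.3 g.

(b) Volume: 53,700 US gal × 3.785 L/gal = 203,254 L.
(b) Chlorine deficit: 12.0 − 3.1 = 8.9 ppm = 8.9 mg/L as Cl₂.
(b) Cl₂ equivalent needed: 8.9 mg/L × 203,254 L = 1,809,000 mg = 1809 g.
(b) Product at 14.1% available chlorine: 1809 / 0.141 = 12,830 g.
(b) Volume at density 1.18 g/mL: 12,830 g ÷ 1.18 g/mL = 10,870 mL.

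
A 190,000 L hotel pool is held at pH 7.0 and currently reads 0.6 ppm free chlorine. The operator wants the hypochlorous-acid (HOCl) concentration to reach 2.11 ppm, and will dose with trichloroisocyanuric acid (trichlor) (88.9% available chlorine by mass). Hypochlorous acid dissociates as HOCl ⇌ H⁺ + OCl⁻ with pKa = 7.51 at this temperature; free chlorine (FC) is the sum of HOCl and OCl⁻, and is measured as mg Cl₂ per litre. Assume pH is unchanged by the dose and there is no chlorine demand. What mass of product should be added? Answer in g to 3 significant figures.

[OCl⁻]/[HOCl] = 10^(pH − pKa) = 10^(7.0 − 7.51) = 0.309; fraction as HOCl = 1/(1 + 0.309) = 0.7639.
Free chlorine required for 2.11 ppm HOCl: 2.11 / 0.7639 = 2.762 ppm.
FC to add: 2.762 − 0.6 = 2.162 mg/L as Cl₂.
Cl₂ equivalent: 2.162 mg/L × 190,000 L = 410.8 g.
Product at 88.9% available Cl: 410.8 / 0.889 = 462.1 g.

462 g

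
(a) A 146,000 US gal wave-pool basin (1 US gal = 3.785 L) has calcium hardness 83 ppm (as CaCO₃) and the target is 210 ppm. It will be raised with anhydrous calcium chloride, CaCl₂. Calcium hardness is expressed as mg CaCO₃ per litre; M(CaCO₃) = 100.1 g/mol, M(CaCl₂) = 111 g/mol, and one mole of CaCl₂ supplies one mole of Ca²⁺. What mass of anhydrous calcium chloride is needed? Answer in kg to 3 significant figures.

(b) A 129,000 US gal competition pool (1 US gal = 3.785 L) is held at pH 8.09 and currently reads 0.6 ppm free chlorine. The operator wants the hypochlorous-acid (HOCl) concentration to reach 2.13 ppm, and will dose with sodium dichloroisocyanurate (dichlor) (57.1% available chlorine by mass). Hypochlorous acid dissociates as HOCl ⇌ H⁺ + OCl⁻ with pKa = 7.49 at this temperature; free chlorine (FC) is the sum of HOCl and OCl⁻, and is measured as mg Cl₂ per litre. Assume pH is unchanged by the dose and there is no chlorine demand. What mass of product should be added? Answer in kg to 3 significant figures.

(a) Volume: 146,000 US gal × 3.785 L/gal = 552,610 L.
(a) Hardness to add: (210 − 83) = 127 mg/L as CaCO₃ × 552,610 L = 70,180 g as CaCO₃.
(a) Moles of Ca²⁺ (1 mol Ca²⁺ ≡ 1 mol CaCO₃): 70,180 / 100.1 g/mol = 701.1 mol.
(a) Mass of CaCl₂: 701.1 × 111 = 77,820 g.

(b) Volume: 129,000 US gal × 3.785 L/gal = 488,265 L.
(b) [OCl⁻]/[HOCl] = 10^(pH − pKa) = 10^(8.09 − 7.49) = 3.981; fraction as HOCl = 1/(1 + 3.981) = 0.2008.
(b) Free chlorine required for 2.13 ppm HOCl: 2.13 / 0.2008 = 10.61 ppm.
(b) FC to add: 10.61 − 0.6 = 10.01 mg/L as Cl₂.
(b) Cl₂ equivalent: 10.01 mg/L × 488,265 L = 4887 g.
(b) Product at 57.1% available Cl: 4887 / 0.571 = 8559 g.

(a) 77.8 kg; (b) 8.56 kg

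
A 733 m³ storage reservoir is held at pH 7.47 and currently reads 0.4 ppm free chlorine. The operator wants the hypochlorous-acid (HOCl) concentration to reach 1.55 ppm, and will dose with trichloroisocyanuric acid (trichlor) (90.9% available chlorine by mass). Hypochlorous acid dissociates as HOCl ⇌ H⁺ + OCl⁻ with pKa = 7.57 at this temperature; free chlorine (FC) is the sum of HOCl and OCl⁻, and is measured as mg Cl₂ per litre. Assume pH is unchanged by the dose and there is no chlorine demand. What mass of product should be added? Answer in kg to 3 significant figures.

1.92 kg

Volume: 733 m³ = 733,000 L.
[OCl⁻]/[HOCl] = 10^(pH − pKa) = 10^(7.47 − 7.57) = 0.7943; fraction as HOCl = 1/(1 + 0.7943) = 0.5573.
Free chlorine required for 1.55 ppm HOCl: 1.55 / 0.5573 = 2.781 ppm.
FC to add: 2.781 − 0.4 = 2.381 mg/L as Cl₂.
Cl₂ equivalent: 2.381 mg/L × 733,000 L = 1745 g.
Product at 90.9% available Cl: 1745 / 0.909 = 1920 g.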